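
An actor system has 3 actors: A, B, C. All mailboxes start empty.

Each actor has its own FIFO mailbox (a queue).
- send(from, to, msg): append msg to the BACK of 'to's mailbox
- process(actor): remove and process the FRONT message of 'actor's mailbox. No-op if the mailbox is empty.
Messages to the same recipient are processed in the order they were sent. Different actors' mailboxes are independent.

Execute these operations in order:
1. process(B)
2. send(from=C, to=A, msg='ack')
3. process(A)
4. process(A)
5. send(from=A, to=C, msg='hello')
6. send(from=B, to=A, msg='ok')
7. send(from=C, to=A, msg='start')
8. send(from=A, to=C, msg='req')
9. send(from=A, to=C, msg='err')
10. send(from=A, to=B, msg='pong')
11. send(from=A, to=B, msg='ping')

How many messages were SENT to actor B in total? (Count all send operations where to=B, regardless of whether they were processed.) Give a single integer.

Answer: 2

Derivation:
After 1 (process(B)): A:[] B:[] C:[]
After 2 (send(from=C, to=A, msg='ack')): A:[ack] B:[] C:[]
After 3 (process(A)): A:[] B:[] C:[]
After 4 (process(A)): A:[] B:[] C:[]
After 5 (send(from=A, to=C, msg='hello')): A:[] B:[] C:[hello]
After 6 (send(from=B, to=A, msg='ok')): A:[ok] B:[] C:[hello]
After 7 (send(from=C, to=A, msg='start')): A:[ok,start] B:[] C:[hello]
After 8 (send(from=A, to=C, msg='req')): A:[ok,start] B:[] C:[hello,req]
After 9 (send(from=A, to=C, msg='err')): A:[ok,start] B:[] C:[hello,req,err]
After 10 (send(from=A, to=B, msg='pong')): A:[ok,start] B:[pong] C:[hello,req,err]
After 11 (send(from=A, to=B, msg='ping')): A:[ok,start] B:[pong,ping] C:[hello,req,err]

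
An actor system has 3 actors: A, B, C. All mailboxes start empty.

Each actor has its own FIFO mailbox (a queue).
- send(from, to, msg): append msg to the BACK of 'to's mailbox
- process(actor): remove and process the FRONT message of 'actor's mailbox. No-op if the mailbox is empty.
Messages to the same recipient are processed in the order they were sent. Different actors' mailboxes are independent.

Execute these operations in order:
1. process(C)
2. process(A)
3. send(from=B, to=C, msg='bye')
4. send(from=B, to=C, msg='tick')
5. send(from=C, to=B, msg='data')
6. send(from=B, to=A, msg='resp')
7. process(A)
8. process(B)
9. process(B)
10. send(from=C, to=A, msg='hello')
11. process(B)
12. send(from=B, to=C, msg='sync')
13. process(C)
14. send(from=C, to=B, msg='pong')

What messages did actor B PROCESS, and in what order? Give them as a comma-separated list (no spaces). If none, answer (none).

After 1 (process(C)): A:[] B:[] C:[]
After 2 (process(A)): A:[] B:[] C:[]
After 3 (send(from=B, to=C, msg='bye')): A:[] B:[] C:[bye]
After 4 (send(from=B, to=C, msg='tick')): A:[] B:[] C:[bye,tick]
After 5 (send(from=C, to=B, msg='data')): A:[] B:[data] C:[bye,tick]
After 6 (send(from=B, to=A, msg='resp')): A:[resp] B:[data] C:[bye,tick]
After 7 (process(A)): A:[] B:[data] C:[bye,tick]
After 8 (process(B)): A:[] B:[] C:[bye,tick]
After 9 (process(B)): A:[] B:[] C:[bye,tick]
After 10 (send(from=C, to=A, msg='hello')): A:[hello] B:[] C:[bye,tick]
After 11 (process(B)): A:[hello] B:[] C:[bye,tick]
After 12 (send(from=B, to=C, msg='sync')): A:[hello] B:[] C:[bye,tick,sync]
After 13 (process(C)): A:[hello] B:[] C:[tick,sync]
After 14 (send(from=C, to=B, msg='pong')): A:[hello] B:[pong] C:[tick,sync]

Answer: data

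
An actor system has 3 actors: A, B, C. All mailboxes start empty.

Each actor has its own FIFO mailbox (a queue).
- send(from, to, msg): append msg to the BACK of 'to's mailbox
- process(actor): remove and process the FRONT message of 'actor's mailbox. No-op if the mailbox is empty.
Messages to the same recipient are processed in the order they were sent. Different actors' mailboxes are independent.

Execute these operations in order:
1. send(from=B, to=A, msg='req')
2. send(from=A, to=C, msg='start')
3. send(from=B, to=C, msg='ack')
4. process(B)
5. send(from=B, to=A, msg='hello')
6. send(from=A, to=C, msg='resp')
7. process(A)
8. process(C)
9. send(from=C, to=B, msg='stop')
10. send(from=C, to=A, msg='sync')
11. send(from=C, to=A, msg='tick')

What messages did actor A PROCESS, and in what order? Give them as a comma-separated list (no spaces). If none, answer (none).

Answer: req

Derivation:
After 1 (send(from=B, to=A, msg='req')): A:[req] B:[] C:[]
After 2 (send(from=A, to=C, msg='start')): A:[req] B:[] C:[start]
After 3 (send(from=B, to=C, msg='ack')): A:[req] B:[] C:[start,ack]
After 4 (process(B)): A:[req] B:[] C:[start,ack]
After 5 (send(from=B, to=A, msg='hello')): A:[req,hello] B:[] C:[start,ack]
After 6 (send(from=A, to=C, msg='resp')): A:[req,hello] B:[] C:[start,ack,resp]
After 7 (process(A)): A:[hello] B:[] C:[start,ack,resp]
After 8 (process(C)): A:[hello] B:[] C:[ack,resp]
After 9 (send(from=C, to=B, msg='stop')): A:[hello] B:[stop] C:[ack,resp]
After 10 (send(from=C, to=A, msg='sync')): A:[hello,sync] B:[stop] C:[ack,resp]
After 11 (send(from=C, to=A, msg='tick')): A:[hello,sync,tick] B:[stop] C:[ack,resp]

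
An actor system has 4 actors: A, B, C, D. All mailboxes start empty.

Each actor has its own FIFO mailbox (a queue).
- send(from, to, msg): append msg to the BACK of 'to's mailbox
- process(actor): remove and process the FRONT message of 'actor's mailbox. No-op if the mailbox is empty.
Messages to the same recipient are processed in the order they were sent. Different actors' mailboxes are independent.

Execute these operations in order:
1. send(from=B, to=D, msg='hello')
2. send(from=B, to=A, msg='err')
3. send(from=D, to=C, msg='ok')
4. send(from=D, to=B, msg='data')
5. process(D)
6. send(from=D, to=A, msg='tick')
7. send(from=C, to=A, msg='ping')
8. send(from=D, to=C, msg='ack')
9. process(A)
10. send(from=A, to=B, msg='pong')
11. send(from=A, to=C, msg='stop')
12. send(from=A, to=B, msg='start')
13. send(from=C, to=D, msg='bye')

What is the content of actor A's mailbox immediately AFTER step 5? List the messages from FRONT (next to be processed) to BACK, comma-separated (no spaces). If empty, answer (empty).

After 1 (send(from=B, to=D, msg='hello')): A:[] B:[] C:[] D:[hello]
After 2 (send(from=B, to=A, msg='err')): A:[err] B:[] C:[] D:[hello]
After 3 (send(from=D, to=C, msg='ok')): A:[err] B:[] C:[ok] D:[hello]
After 4 (send(from=D, to=B, msg='data')): A:[err] B:[data] C:[ok] D:[hello]
After 5 (process(D)): A:[err] B:[data] C:[ok] D:[]

err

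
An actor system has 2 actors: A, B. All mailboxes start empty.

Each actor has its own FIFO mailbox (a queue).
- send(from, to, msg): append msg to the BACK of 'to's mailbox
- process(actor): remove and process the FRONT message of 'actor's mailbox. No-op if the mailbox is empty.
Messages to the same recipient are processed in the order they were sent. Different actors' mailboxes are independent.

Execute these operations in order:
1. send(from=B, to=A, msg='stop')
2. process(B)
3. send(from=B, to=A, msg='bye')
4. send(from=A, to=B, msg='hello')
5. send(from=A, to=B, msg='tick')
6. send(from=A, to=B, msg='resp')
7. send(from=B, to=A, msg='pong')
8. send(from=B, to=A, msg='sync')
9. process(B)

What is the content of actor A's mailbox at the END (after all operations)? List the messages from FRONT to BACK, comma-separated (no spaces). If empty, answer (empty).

After 1 (send(from=B, to=A, msg='stop')): A:[stop] B:[]
After 2 (process(B)): A:[stop] B:[]
After 3 (send(from=B, to=A, msg='bye')): A:[stop,bye] B:[]
After 4 (send(from=A, to=B, msg='hello')): A:[stop,bye] B:[hello]
After 5 (send(from=A, to=B, msg='tick')): A:[stop,bye] B:[hello,tick]
After 6 (send(from=A, to=B, msg='resp')): A:[stop,bye] B:[hello,tick,resp]
After 7 (send(from=B, to=A, msg='pong')): A:[stop,bye,pong] B:[hello,tick,resp]
After 8 (send(from=B, to=A, msg='sync')): A:[stop,bye,pong,sync] B:[hello,tick,resp]
After 9 (process(B)): A:[stop,bye,pong,sync] B:[tick,resp]

Answer: stop,bye,pong,sync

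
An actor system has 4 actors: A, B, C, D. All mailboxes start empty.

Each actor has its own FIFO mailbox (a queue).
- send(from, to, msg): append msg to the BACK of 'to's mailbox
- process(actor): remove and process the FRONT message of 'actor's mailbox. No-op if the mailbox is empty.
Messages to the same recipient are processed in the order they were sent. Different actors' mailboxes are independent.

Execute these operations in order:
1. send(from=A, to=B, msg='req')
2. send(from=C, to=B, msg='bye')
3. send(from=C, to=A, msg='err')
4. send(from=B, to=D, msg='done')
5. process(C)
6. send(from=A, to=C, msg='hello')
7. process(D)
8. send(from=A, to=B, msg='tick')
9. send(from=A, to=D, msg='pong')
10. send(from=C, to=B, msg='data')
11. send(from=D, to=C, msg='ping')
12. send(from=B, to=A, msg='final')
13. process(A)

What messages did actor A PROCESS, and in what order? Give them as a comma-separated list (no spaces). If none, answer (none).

Answer: err

Derivation:
After 1 (send(from=A, to=B, msg='req')): A:[] B:[req] C:[] D:[]
After 2 (send(from=C, to=B, msg='bye')): A:[] B:[req,bye] C:[] D:[]
After 3 (send(from=C, to=A, msg='err')): A:[err] B:[req,bye] C:[] D:[]
After 4 (send(from=B, to=D, msg='done')): A:[err] B:[req,bye] C:[] D:[done]
After 5 (process(C)): A:[err] B:[req,bye] C:[] D:[done]
After 6 (send(from=A, to=C, msg='hello')): A:[err] B:[req,bye] C:[hello] D:[done]
After 7 (process(D)): A:[err] B:[req,bye] C:[hello] D:[]
After 8 (send(from=A, to=B, msg='tick')): A:[err] B:[req,bye,tick] C:[hello] D:[]
After 9 (send(from=A, to=D, msg='pong')): A:[err] B:[req,bye,tick] C:[hello] D:[pong]
After 10 (send(from=C, to=B, msg='data')): A:[err] B:[req,bye,tick,data] C:[hello] D:[pong]
After 11 (send(from=D, to=C, msg='ping')): A:[err] B:[req,bye,tick,data] C:[hello,ping] D:[pong]
After 12 (send(from=B, to=A, msg='final')): A:[err,final] B:[req,bye,tick,data] C:[hello,ping] D:[pong]
After 13 (process(A)): A:[final] B:[req,bye,tick,data] C:[hello,ping] D:[pong]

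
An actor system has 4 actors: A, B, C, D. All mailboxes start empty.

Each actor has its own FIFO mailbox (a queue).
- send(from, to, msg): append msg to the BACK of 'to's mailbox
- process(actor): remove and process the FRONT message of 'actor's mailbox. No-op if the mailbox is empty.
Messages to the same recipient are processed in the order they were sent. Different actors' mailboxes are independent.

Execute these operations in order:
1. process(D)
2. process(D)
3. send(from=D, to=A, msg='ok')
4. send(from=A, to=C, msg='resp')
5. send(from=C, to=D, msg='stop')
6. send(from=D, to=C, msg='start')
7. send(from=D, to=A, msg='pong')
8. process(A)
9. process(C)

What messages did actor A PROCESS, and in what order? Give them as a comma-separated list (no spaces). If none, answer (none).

Answer: ok

Derivation:
After 1 (process(D)): A:[] B:[] C:[] D:[]
After 2 (process(D)): A:[] B:[] C:[] D:[]
After 3 (send(from=D, to=A, msg='ok')): A:[ok] B:[] C:[] D:[]
After 4 (send(from=A, to=C, msg='resp')): A:[ok] B:[] C:[resp] D:[]
After 5 (send(from=C, to=D, msg='stop')): A:[ok] B:[] C:[resp] D:[stop]
After 6 (send(from=D, to=C, msg='start')): A:[ok] B:[] C:[resp,start] D:[stop]
After 7 (send(from=D, to=A, msg='pong')): A:[ok,pong] B:[] C:[resp,start] D:[stop]
After 8 (process(A)): A:[pong] B:[] C:[resp,start] D:[stop]
After 9 (process(C)): A:[pong] B:[] C:[start] D:[stop]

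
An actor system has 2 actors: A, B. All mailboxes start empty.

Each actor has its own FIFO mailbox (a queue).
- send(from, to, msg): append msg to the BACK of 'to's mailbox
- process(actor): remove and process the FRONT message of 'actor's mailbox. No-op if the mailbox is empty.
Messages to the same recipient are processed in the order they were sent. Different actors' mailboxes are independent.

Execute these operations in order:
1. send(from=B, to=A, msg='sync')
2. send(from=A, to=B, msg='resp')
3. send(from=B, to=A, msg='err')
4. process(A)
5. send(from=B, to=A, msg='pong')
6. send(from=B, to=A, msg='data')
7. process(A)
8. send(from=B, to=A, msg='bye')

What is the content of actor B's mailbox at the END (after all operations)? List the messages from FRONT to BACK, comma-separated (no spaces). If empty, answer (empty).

After 1 (send(from=B, to=A, msg='sync')): A:[sync] B:[]
After 2 (send(from=A, to=B, msg='resp')): A:[sync] B:[resp]
After 3 (send(from=B, to=A, msg='err')): A:[sync,err] B:[resp]
After 4 (process(A)): A:[err] B:[resp]
After 5 (send(from=B, to=A, msg='pong')): A:[err,pong] B:[resp]
After 6 (send(from=B, to=A, msg='data')): A:[err,pong,data] B:[resp]
After 7 (process(A)): A:[pong,data] B:[resp]
After 8 (send(from=B, to=A, msg='bye')): A:[pong,data,bye] B:[resp]

Answer: resp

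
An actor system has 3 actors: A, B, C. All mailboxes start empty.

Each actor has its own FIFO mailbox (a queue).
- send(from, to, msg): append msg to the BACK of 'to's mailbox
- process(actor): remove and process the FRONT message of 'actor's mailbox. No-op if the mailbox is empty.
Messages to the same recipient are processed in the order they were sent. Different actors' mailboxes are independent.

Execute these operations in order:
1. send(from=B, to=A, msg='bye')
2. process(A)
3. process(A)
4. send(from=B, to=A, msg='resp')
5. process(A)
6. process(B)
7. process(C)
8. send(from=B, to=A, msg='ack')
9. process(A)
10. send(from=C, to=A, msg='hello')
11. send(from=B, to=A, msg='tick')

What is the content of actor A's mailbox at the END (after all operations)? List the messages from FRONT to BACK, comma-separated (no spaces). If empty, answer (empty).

Answer: hello,tick

Derivation:
After 1 (send(from=B, to=A, msg='bye')): A:[bye] B:[] C:[]
After 2 (process(A)): A:[] B:[] C:[]
After 3 (process(A)): A:[] B:[] C:[]
After 4 (send(from=B, to=A, msg='resp')): A:[resp] B:[] C:[]
After 5 (process(A)): A:[] B:[] C:[]
After 6 (process(B)): A:[] B:[] C:[]
After 7 (process(C)): A:[] B:[] C:[]
After 8 (send(from=B, to=A, msg='ack')): A:[ack] B:[] C:[]
After 9 (process(A)): A:[] B:[] C:[]
After 10 (send(from=C, to=A, msg='hello')): A:[hello] B:[] C:[]
After 11 (send(from=B, to=A, msg='tick')): A:[hello,tick] B:[] C:[]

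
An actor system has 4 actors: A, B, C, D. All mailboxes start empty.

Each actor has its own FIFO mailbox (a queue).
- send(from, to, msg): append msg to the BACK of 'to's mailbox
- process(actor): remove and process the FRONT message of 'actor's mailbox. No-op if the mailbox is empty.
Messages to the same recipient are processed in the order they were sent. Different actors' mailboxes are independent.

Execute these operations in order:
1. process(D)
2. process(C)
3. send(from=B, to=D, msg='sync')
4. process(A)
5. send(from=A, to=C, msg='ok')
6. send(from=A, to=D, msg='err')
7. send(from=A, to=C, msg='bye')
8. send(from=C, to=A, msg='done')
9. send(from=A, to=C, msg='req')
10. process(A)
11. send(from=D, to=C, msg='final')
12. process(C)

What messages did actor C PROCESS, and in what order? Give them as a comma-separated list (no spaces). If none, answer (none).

After 1 (process(D)): A:[] B:[] C:[] D:[]
After 2 (process(C)): A:[] B:[] C:[] D:[]
After 3 (send(from=B, to=D, msg='sync')): A:[] B:[] C:[] D:[sync]
After 4 (process(A)): A:[] B:[] C:[] D:[sync]
After 5 (send(from=A, to=C, msg='ok')): A:[] B:[] C:[ok] D:[sync]
After 6 (send(from=A, to=D, msg='err')): A:[] B:[] C:[ok] D:[sync,err]
After 7 (send(from=A, to=C, msg='bye')): A:[] B:[] C:[ok,bye] D:[sync,err]
After 8 (send(from=C, to=A, msg='done')): A:[done] B:[] C:[ok,bye] D:[sync,err]
After 9 (send(from=A, to=C, msg='req')): A:[done] B:[] C:[ok,bye,req] D:[sync,err]
After 10 (process(A)): A:[] B:[] C:[ok,bye,req] D:[sync,err]
After 11 (send(from=D, to=C, msg='final')): A:[] B:[] C:[ok,bye,req,final] D:[sync,err]
After 12 (process(C)): A:[] B:[] C:[bye,req,final] D:[sync,err]

Answer: ok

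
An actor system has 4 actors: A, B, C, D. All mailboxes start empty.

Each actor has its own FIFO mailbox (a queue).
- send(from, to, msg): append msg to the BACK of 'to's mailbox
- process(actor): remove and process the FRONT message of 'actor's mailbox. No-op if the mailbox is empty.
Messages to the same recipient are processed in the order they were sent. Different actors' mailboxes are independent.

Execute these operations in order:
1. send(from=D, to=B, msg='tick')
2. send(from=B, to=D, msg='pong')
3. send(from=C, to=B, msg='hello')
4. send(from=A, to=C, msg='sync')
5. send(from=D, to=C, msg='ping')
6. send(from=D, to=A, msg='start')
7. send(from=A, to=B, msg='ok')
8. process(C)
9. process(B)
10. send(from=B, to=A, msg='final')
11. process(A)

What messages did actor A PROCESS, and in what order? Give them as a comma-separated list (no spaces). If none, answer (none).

Answer: start

Derivation:
After 1 (send(from=D, to=B, msg='tick')): A:[] B:[tick] C:[] D:[]
After 2 (send(from=B, to=D, msg='pong')): A:[] B:[tick] C:[] D:[pong]
After 3 (send(from=C, to=B, msg='hello')): A:[] B:[tick,hello] C:[] D:[pong]
After 4 (send(from=A, to=C, msg='sync')): A:[] B:[tick,hello] C:[sync] D:[pong]
After 5 (send(from=D, to=C, msg='ping')): A:[] B:[tick,hello] C:[sync,ping] D:[pong]
After 6 (send(from=D, to=A, msg='start')): A:[start] B:[tick,hello] C:[sync,ping] D:[pong]
After 7 (send(from=A, to=B, msg='ok')): A:[start] B:[tick,hello,ok] C:[sync,ping] D:[pong]
After 8 (process(C)): A:[start] B:[tick,hello,ok] C:[ping] D:[pong]
After 9 (process(B)): A:[start] B:[hello,ok] C:[ping] D:[pong]
After 10 (send(from=B, to=A, msg='final')): A:[start,final] B:[hello,ok] C:[ping] D:[pong]
After 11 (process(A)): A:[final] B:[hello,ok] C:[ping] D:[pong]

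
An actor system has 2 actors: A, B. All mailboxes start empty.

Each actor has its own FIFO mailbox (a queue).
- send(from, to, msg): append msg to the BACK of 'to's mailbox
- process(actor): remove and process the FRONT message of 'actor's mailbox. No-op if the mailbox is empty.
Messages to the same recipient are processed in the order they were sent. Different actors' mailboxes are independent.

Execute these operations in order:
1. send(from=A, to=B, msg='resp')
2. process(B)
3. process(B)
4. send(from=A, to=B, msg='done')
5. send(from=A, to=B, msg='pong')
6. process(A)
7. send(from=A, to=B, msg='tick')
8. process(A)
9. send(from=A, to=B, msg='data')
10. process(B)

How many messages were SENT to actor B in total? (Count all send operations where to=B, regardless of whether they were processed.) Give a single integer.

After 1 (send(from=A, to=B, msg='resp')): A:[] B:[resp]
After 2 (process(B)): A:[] B:[]
After 3 (process(B)): A:[] B:[]
After 4 (send(from=A, to=B, msg='done')): A:[] B:[done]
After 5 (send(from=A, to=B, msg='pong')): A:[] B:[done,pong]
After 6 (process(A)): A:[] B:[done,pong]
After 7 (send(from=A, to=B, msg='tick')): A:[] B:[done,pong,tick]
After 8 (process(A)): A:[] B:[done,pong,tick]
After 9 (send(from=A, to=B, msg='data')): A:[] B:[done,pong,tick,data]
After 10 (process(B)): A:[] B:[pong,tick,data]

Answer: 5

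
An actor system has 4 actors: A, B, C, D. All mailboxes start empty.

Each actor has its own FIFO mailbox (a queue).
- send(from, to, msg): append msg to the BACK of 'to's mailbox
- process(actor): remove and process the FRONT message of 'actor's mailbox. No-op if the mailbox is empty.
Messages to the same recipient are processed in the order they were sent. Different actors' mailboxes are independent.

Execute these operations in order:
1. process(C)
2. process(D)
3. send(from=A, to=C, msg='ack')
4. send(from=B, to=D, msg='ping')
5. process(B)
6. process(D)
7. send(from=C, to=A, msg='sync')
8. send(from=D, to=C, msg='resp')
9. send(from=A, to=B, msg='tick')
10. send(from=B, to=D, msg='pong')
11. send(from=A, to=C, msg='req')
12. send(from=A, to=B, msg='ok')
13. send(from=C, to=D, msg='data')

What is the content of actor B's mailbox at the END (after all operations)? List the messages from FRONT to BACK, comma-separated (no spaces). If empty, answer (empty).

Answer: tick,ok

Derivation:
After 1 (process(C)): A:[] B:[] C:[] D:[]
After 2 (process(D)): A:[] B:[] C:[] D:[]
After 3 (send(from=A, to=C, msg='ack')): A:[] B:[] C:[ack] D:[]
After 4 (send(from=B, to=D, msg='ping')): A:[] B:[] C:[ack] D:[ping]
After 5 (process(B)): A:[] B:[] C:[ack] D:[ping]
After 6 (process(D)): A:[] B:[] C:[ack] D:[]
After 7 (send(from=C, to=A, msg='sync')): A:[sync] B:[] C:[ack] D:[]
After 8 (send(from=D, to=C, msg='resp')): A:[sync] B:[] C:[ack,resp] D:[]
After 9 (send(from=A, to=B, msg='tick')): A:[sync] B:[tick] C:[ack,resp] D:[]
After 10 (send(from=B, to=D, msg='pong')): A:[sync] B:[tick] C:[ack,resp] D:[pong]
After 11 (send(from=A, to=C, msg='req')): A:[sync] B:[tick] C:[ack,resp,req] D:[pong]
After 12 (send(from=A, to=B, msg='ok')): A:[sync] B:[tick,ok] C:[ack,resp,req] D:[pong]
After 13 (send(from=C, to=D, msg='data')): A:[sync] B:[tick,ok] C:[ack,resp,req] D:[pong,data]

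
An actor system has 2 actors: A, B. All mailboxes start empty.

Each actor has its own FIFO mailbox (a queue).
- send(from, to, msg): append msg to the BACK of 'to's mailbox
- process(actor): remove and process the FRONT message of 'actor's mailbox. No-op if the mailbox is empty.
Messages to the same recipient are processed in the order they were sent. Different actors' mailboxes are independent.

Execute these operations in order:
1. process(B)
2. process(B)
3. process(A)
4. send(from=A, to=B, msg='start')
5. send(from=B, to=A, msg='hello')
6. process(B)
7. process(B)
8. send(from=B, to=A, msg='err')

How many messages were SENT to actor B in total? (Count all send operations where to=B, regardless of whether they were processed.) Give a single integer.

After 1 (process(B)): A:[] B:[]
After 2 (process(B)): A:[] B:[]
After 3 (process(A)): A:[] B:[]
After 4 (send(from=A, to=B, msg='start')): A:[] B:[start]
After 5 (send(from=B, to=A, msg='hello')): A:[hello] B:[start]
After 6 (process(B)): A:[hello] B:[]
After 7 (process(B)): A:[hello] B:[]
After 8 (send(from=B, to=A, msg='err')): A:[hello,err] B:[]

Answer: 1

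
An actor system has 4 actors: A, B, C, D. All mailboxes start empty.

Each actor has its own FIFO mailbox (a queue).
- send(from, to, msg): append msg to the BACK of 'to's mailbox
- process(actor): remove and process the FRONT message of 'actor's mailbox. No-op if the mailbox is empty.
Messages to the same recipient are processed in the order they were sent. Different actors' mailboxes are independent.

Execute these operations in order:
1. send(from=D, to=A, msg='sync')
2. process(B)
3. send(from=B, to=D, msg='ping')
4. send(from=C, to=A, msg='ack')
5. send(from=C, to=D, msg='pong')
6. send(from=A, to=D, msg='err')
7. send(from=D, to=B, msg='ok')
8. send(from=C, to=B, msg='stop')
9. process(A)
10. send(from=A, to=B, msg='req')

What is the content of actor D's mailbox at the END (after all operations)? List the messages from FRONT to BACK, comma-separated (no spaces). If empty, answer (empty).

After 1 (send(from=D, to=A, msg='sync')): A:[sync] B:[] C:[] D:[]
After 2 (process(B)): A:[sync] B:[] C:[] D:[]
After 3 (send(from=B, to=D, msg='ping')): A:[sync] B:[] C:[] D:[ping]
After 4 (send(from=C, to=A, msg='ack')): A:[sync,ack] B:[] C:[] D:[ping]
After 5 (send(from=C, to=D, msg='pong')): A:[sync,ack] B:[] C:[] D:[ping,pong]
After 6 (send(from=A, to=D, msg='err')): A:[sync,ack] B:[] C:[] D:[ping,pong,err]
After 7 (send(from=D, to=B, msg='ok')): A:[sync,ack] B:[ok] C:[] D:[ping,pong,err]
After 8 (send(from=C, to=B, msg='stop')): A:[sync,ack] B:[ok,stop] C:[] D:[ping,pong,err]
After 9 (process(A)): A:[ack] B:[ok,stop] C:[] D:[ping,pong,err]
After 10 (send(from=A, to=B, msg='req')): A:[ack] B:[ok,stop,req] C:[] D:[ping,pong,err]

Answer: ping,pong,err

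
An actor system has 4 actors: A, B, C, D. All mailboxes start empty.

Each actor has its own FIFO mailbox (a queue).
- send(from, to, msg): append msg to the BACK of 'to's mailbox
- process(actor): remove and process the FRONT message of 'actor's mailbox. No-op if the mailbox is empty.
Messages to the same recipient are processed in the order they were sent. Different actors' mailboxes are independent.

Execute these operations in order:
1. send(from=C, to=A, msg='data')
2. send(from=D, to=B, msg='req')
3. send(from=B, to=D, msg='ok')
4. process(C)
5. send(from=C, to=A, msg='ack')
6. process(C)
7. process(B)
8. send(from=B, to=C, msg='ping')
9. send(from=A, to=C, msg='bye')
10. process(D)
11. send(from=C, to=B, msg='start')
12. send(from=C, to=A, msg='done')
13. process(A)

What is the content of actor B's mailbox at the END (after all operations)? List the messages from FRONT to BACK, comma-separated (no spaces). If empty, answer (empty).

After 1 (send(from=C, to=A, msg='data')): A:[data] B:[] C:[] D:[]
After 2 (send(from=D, to=B, msg='req')): A:[data] B:[req] C:[] D:[]
After 3 (send(from=B, to=D, msg='ok')): A:[data] B:[req] C:[] D:[ok]
After 4 (process(C)): A:[data] B:[req] C:[] D:[ok]
After 5 (send(from=C, to=A, msg='ack')): A:[data,ack] B:[req] C:[] D:[ok]
After 6 (process(C)): A:[data,ack] B:[req] C:[] D:[ok]
After 7 (process(B)): A:[data,ack] B:[] C:[] D:[ok]
After 8 (send(from=B, to=C, msg='ping')): A:[data,ack] B:[] C:[ping] D:[ok]
After 9 (send(from=A, to=C, msg='bye')): A:[data,ack] B:[] C:[ping,bye] D:[ok]
After 10 (process(D)): A:[data,ack] B:[] C:[ping,bye] D:[]
After 11 (send(from=C, to=B, msg='start')): A:[data,ack] B:[start] C:[ping,bye] D:[]
After 12 (send(from=C, to=A, msg='done')): A:[data,ack,done] B:[start] C:[ping,bye] D:[]
After 13 (process(A)): A:[ack,done] B:[start] C:[ping,bye] D:[]

Answer: start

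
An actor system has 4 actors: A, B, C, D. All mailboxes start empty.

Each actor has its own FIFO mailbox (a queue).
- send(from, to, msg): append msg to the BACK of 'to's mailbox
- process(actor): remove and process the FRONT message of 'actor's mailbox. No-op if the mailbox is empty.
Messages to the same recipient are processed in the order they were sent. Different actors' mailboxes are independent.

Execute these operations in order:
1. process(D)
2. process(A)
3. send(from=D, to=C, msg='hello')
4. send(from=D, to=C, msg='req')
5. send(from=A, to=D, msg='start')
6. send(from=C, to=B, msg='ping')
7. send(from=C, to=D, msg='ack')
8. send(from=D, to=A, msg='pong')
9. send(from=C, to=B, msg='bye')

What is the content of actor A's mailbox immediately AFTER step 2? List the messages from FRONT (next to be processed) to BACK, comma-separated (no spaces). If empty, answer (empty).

After 1 (process(D)): A:[] B:[] C:[] D:[]
After 2 (process(A)): A:[] B:[] C:[] D:[]

(empty)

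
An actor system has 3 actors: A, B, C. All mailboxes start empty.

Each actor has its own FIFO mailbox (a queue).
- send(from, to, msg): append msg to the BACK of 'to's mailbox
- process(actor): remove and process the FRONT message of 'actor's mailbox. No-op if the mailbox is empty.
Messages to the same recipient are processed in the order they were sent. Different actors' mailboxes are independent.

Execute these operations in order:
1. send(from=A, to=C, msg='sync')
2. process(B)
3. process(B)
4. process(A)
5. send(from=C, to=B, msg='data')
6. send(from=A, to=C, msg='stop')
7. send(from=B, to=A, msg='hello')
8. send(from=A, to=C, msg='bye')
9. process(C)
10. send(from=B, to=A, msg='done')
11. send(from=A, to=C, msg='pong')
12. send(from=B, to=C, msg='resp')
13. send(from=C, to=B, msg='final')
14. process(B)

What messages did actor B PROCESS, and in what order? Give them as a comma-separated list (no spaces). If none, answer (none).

After 1 (send(from=A, to=C, msg='sync')): A:[] B:[] C:[sync]
After 2 (process(B)): A:[] B:[] C:[sync]
After 3 (process(B)): A:[] B:[] C:[sync]
After 4 (process(A)): A:[] B:[] C:[sync]
After 5 (send(from=C, to=B, msg='data')): A:[] B:[data] C:[sync]
After 6 (send(from=A, to=C, msg='stop')): A:[] B:[data] C:[sync,stop]
After 7 (send(from=B, to=A, msg='hello')): A:[hello] B:[data] C:[sync,stop]
After 8 (send(from=A, to=C, msg='bye')): A:[hello] B:[data] C:[sync,stop,bye]
After 9 (process(C)): A:[hello] B:[data] C:[stop,bye]
After 10 (send(from=B, to=A, msg='done')): A:[hello,done] B:[data] C:[stop,bye]
After 11 (send(from=A, to=C, msg='pong')): A:[hello,done] B:[data] C:[stop,bye,pong]
After 12 (send(from=B, to=C, msg='resp')): A:[hello,done] B:[data] C:[stop,bye,pong,resp]
After 13 (send(from=C, to=B, msg='final')): A:[hello,done] B:[data,final] C:[stop,bye,pong,resp]
After 14 (process(B)): A:[hello,done] B:[final] C:[stop,bye,pong,resp]

Answer: data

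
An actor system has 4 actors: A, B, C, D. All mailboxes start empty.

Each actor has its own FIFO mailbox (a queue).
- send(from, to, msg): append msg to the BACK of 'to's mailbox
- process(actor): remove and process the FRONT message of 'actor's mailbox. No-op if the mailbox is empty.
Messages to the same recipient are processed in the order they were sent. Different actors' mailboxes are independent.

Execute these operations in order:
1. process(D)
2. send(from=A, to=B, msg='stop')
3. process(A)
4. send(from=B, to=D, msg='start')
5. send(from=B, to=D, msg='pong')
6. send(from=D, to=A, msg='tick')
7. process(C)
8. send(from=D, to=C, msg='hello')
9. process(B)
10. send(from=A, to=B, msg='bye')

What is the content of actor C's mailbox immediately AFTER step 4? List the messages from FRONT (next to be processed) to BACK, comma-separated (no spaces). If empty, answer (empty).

After 1 (process(D)): A:[] B:[] C:[] D:[]
After 2 (send(from=A, to=B, msg='stop')): A:[] B:[stop] C:[] D:[]
After 3 (process(A)): A:[] B:[stop] C:[] D:[]
After 4 (send(from=B, to=D, msg='start')): A:[] B:[stop] C:[] D:[start]

(empty)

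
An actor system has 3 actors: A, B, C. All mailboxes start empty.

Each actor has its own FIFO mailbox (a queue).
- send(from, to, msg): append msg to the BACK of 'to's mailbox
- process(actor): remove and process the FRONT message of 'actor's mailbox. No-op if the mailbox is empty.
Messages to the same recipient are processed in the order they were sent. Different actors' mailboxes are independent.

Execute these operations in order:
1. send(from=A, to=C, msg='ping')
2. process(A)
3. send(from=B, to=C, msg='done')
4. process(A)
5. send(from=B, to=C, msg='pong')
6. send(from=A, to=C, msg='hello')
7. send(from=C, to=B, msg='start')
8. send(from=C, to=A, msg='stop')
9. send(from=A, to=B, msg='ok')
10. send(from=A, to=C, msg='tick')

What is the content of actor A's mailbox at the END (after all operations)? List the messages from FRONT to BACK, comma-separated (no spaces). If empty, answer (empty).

After 1 (send(from=A, to=C, msg='ping')): A:[] B:[] C:[ping]
After 2 (process(A)): A:[] B:[] C:[ping]
After 3 (send(from=B, to=C, msg='done')): A:[] B:[] C:[ping,done]
After 4 (process(A)): A:[] B:[] C:[ping,done]
After 5 (send(from=B, to=C, msg='pong')): A:[] B:[] C:[ping,done,pong]
After 6 (send(from=A, to=C, msg='hello')): A:[] B:[] C:[ping,done,pong,hello]
After 7 (send(from=C, to=B, msg='start')): A:[] B:[start] C:[ping,done,pong,hello]
After 8 (send(from=C, to=A, msg='stop')): A:[stop] B:[start] C:[ping,done,pong,hello]
After 9 (send(from=A, to=B, msg='ok')): A:[stop] B:[start,ok] C:[ping,done,pong,hello]
After 10 (send(from=A, to=C, msg='tick')): A:[stop] B:[start,ok] C:[ping,done,pong,hello,tick]

Answer: stop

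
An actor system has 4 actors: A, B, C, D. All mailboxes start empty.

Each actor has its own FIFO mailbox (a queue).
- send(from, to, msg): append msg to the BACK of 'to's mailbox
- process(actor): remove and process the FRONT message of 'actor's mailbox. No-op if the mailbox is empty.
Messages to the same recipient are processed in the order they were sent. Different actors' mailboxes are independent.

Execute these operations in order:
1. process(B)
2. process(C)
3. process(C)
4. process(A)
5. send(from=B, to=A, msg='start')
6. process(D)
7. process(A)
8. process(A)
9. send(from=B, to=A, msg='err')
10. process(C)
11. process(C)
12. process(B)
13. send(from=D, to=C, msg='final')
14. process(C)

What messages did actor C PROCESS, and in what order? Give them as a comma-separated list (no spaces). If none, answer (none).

Answer: final

Derivation:
After 1 (process(B)): A:[] B:[] C:[] D:[]
After 2 (process(C)): A:[] B:[] C:[] D:[]
After 3 (process(C)): A:[] B:[] C:[] D:[]
After 4 (process(A)): A:[] B:[] C:[] D:[]
After 5 (send(from=B, to=A, msg='start')): A:[start] B:[] C:[] D:[]
After 6 (process(D)): A:[start] B:[] C:[] D:[]
After 7 (process(A)): A:[] B:[] C:[] D:[]
After 8 (process(A)): A:[] B:[] C:[] D:[]
After 9 (send(from=B, to=A, msg='err')): A:[err] B:[] C:[] D:[]
After 10 (process(C)): A:[err] B:[] C:[] D:[]
After 11 (process(C)): A:[err] B:[] C:[] D:[]
After 12 (process(B)): A:[err] B:[] C:[] D:[]
After 13 (send(from=D, to=C, msg='final')): A:[err] B:[] C:[final] D:[]
After 14 (process(C)): A:[err] B:[] C:[] D:[]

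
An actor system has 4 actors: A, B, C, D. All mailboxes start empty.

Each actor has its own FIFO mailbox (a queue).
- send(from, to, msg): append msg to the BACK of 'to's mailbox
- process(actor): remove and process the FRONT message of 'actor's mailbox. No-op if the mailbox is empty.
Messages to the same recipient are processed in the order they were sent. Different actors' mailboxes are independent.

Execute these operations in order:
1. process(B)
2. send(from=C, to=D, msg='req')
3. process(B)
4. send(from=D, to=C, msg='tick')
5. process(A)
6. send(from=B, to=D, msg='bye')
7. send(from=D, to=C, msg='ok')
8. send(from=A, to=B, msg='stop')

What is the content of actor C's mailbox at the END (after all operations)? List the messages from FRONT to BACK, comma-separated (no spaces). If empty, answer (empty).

Answer: tick,ok

Derivation:
After 1 (process(B)): A:[] B:[] C:[] D:[]
After 2 (send(from=C, to=D, msg='req')): A:[] B:[] C:[] D:[req]
After 3 (process(B)): A:[] B:[] C:[] D:[req]
After 4 (send(from=D, to=C, msg='tick')): A:[] B:[] C:[tick] D:[req]
After 5 (process(A)): A:[] B:[] C:[tick] D:[req]
After 6 (send(from=B, to=D, msg='bye')): A:[] B:[] C:[tick] D:[req,bye]
After 7 (send(from=D, to=C, msg='ok')): A:[] B:[] C:[tick,ok] D:[req,bye]
After 8 (send(from=A, to=B, msg='stop')): A:[] B:[stop] C:[tick,ok] D:[req,bye]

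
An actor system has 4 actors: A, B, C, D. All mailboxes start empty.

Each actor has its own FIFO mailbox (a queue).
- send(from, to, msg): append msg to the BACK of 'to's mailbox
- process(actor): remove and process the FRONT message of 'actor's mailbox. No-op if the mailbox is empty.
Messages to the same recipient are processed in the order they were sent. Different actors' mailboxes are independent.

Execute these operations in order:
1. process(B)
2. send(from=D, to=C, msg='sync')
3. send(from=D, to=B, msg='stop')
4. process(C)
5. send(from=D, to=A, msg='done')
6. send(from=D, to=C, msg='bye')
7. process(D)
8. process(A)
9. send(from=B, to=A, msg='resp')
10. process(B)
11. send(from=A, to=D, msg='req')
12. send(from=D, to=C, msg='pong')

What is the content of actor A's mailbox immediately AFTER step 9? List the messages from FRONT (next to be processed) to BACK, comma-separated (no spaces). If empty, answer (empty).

After 1 (process(B)): A:[] B:[] C:[] D:[]
After 2 (send(from=D, to=C, msg='sync')): A:[] B:[] C:[sync] D:[]
After 3 (send(from=D, to=B, msg='stop')): A:[] B:[stop] C:[sync] D:[]
After 4 (process(C)): A:[] B:[stop] C:[] D:[]
After 5 (send(from=D, to=A, msg='done')): A:[done] B:[stop] C:[] D:[]
After 6 (send(from=D, to=C, msg='bye')): A:[done] B:[stop] C:[bye] D:[]
After 7 (process(D)): A:[done] B:[stop] C:[bye] D:[]
After 8 (process(A)): A:[] B:[stop] C:[bye] D:[]
After 9 (send(from=B, to=A, msg='resp')): A:[resp] B:[stop] C:[bye] D:[]

resp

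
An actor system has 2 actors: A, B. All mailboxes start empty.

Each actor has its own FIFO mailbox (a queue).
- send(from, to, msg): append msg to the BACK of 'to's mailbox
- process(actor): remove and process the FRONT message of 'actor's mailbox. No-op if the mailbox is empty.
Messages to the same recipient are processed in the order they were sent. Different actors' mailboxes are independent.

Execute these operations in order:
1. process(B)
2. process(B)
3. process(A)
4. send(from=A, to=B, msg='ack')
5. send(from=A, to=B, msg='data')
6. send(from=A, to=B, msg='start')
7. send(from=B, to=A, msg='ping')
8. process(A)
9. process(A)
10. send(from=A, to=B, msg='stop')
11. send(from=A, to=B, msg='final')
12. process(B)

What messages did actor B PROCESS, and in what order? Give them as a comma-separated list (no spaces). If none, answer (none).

After 1 (process(B)): A:[] B:[]
After 2 (process(B)): A:[] B:[]
After 3 (process(A)): A:[] B:[]
After 4 (send(from=A, to=B, msg='ack')): A:[] B:[ack]
After 5 (send(from=A, to=B, msg='data')): A:[] B:[ack,data]
After 6 (send(from=A, to=B, msg='start')): A:[] B:[ack,data,start]
After 7 (send(from=B, to=A, msg='ping')): A:[ping] B:[ack,data,start]
After 8 (process(A)): A:[] B:[ack,data,start]
After 9 (process(A)): A:[] B:[ack,data,start]
After 10 (send(from=A, to=B, msg='stop')): A:[] B:[ack,data,start,stop]
After 11 (send(from=A, to=B, msg='final')): A:[] B:[ack,data,start,stop,final]
After 12 (process(B)): A:[] B:[data,start,stop,final]

Answer: ack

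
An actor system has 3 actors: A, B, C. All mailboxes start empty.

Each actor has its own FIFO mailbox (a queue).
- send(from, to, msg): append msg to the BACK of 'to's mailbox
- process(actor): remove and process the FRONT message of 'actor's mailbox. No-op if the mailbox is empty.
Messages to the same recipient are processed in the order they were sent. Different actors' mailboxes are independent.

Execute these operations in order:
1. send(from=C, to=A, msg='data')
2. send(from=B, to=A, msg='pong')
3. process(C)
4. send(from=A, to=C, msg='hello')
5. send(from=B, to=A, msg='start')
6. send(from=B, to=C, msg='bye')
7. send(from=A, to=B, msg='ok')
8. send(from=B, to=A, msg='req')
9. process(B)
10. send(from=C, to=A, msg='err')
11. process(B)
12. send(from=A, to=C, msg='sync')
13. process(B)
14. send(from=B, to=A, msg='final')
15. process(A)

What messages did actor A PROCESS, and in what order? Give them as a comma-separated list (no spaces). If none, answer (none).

Answer: data

Derivation:
After 1 (send(from=C, to=A, msg='data')): A:[data] B:[] C:[]
After 2 (send(from=B, to=A, msg='pong')): A:[data,pong] B:[] C:[]
After 3 (process(C)): A:[data,pong] B:[] C:[]
After 4 (send(from=A, to=C, msg='hello')): A:[data,pong] B:[] C:[hello]
After 5 (send(from=B, to=A, msg='start')): A:[data,pong,start] B:[] C:[hello]
After 6 (send(from=B, to=C, msg='bye')): A:[data,pong,start] B:[] C:[hello,bye]
After 7 (send(from=A, to=B, msg='ok')): A:[data,pong,start] B:[ok] C:[hello,bye]
After 8 (send(from=B, to=A, msg='req')): A:[data,pong,start,req] B:[ok] C:[hello,bye]
After 9 (process(B)): A:[data,pong,start,req] B:[] C:[hello,bye]
After 10 (send(from=C, to=A, msg='err')): A:[data,pong,start,req,err] B:[] C:[hello,bye]
After 11 (process(B)): A:[data,pong,start,req,err] B:[] C:[hello,bye]
After 12 (send(from=A, to=C, msg='sync')): A:[data,pong,start,req,err] B:[] C:[hello,bye,sync]
After 13 (process(B)): A:[data,pong,start,req,err] B:[] C:[hello,bye,sync]
After 14 (send(from=B, to=A, msg='final')): A:[data,pong,start,req,err,final] B:[] C:[hello,bye,sync]
After 15 (process(A)): A:[pong,start,req,err,final] B:[] C:[hello,bye,sync]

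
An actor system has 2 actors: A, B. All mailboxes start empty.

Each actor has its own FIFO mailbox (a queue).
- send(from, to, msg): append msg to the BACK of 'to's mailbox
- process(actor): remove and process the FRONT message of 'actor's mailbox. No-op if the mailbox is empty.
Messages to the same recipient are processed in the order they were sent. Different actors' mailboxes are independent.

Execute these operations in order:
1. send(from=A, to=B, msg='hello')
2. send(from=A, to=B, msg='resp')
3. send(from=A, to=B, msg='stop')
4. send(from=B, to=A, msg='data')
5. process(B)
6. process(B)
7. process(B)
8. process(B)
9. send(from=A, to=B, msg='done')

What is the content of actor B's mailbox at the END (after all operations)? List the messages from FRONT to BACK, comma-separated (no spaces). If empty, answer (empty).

Answer: done

Derivation:
After 1 (send(from=A, to=B, msg='hello')): A:[] B:[hello]
After 2 (send(from=A, to=B, msg='resp')): A:[] B:[hello,resp]
After 3 (send(from=A, to=B, msg='stop')): A:[] B:[hello,resp,stop]
After 4 (send(from=B, to=A, msg='data')): A:[data] B:[hello,resp,stop]
After 5 (process(B)): A:[data] B:[resp,stop]
After 6 (process(B)): A:[data] B:[stop]
After 7 (process(B)): A:[data] B:[]
After 8 (process(B)): A:[data] B:[]
After 9 (send(from=A, to=B, msg='done')): A:[data] B:[done]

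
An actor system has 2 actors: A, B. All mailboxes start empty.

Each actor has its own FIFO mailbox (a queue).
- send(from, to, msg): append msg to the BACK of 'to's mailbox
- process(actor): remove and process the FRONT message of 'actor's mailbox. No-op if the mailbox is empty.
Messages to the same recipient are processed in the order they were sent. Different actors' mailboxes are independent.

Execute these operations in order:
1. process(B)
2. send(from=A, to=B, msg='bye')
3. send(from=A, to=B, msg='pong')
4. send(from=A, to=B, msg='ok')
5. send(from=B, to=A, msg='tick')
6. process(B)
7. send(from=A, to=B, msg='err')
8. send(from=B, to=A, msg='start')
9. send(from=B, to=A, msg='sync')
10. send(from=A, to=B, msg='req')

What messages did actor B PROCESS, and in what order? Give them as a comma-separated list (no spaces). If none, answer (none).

Answer: bye

Derivation:
After 1 (process(B)): A:[] B:[]
After 2 (send(from=A, to=B, msg='bye')): A:[] B:[bye]
After 3 (send(from=A, to=B, msg='pong')): A:[] B:[bye,pong]
After 4 (send(from=A, to=B, msg='ok')): A:[] B:[bye,pong,ok]
After 5 (send(from=B, to=A, msg='tick')): A:[tick] B:[bye,pong,ok]
After 6 (process(B)): A:[tick] B:[pong,ok]
After 7 (send(from=A, to=B, msg='err')): A:[tick] B:[pong,ok,err]
After 8 (send(from=B, to=A, msg='start')): A:[tick,start] B:[pong,ok,err]
After 9 (send(from=B, to=A, msg='sync')): A:[tick,start,sync] B:[pong,ok,err]
After 10 (send(from=A, to=B, msg='req')): A:[tick,start,sync] B:[pong,ok,err,req]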